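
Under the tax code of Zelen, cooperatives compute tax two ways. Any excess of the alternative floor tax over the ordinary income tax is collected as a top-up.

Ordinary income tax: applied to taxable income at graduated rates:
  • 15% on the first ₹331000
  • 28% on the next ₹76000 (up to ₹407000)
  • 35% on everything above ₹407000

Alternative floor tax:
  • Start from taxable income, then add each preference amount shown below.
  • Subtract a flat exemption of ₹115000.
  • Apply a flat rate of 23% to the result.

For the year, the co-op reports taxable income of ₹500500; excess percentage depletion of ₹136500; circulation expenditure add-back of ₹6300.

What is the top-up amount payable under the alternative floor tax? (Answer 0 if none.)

Alternative floor tax:
  Adjusted income: ₹500500 + ₹136500 + ₹6300 = ₹643300
  Less exemption ₹115000 → base ₹528300
  ₹528300 × 23% = ₹121509

Ordinary income tax:
  ₹331000 × 15% = ₹49650
  ₹76000 × 28% = ₹21280
  ₹93500 × 35% = ₹32725
  → ₹103655

Excess of alternative floor tax over ordinary income tax: ₹121509 − ₹103655 = ₹17854.

₹17854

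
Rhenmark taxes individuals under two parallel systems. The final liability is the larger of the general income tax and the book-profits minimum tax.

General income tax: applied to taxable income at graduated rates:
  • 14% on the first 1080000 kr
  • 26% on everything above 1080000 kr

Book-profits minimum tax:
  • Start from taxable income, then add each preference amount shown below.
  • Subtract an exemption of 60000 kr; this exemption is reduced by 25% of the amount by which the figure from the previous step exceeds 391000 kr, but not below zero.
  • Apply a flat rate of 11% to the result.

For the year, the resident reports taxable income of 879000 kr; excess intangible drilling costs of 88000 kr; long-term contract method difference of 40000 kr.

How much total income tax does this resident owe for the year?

Book-profits minimum tax:
  Adjusted income: 879000 kr + 88000 kr + 40000 kr = 1007000 kr
  Exemption: 25% × (1007000 kr − 391000 kr) = 154000 kr ≥ 60000 kr, so the exemption is fully phased out
  Base: 1007000 kr − 0 kr = 1007000 kr
  1007000 kr × 11% = 110770 kr

General income tax:
  879000 kr × 14% = 123060 kr

123060 kr > 110770 kr, so the general income tax governs.

123060 kr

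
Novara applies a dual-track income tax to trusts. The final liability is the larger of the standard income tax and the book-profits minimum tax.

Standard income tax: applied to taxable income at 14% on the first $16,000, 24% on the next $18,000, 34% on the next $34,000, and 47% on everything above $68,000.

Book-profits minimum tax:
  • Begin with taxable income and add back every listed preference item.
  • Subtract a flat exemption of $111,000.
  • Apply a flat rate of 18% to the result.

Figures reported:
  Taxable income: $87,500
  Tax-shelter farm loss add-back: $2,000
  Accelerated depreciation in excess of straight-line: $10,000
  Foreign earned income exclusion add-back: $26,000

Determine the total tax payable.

Book-profits minimum tax:
  Adjusted income: $87,500 + $2,000 + $10,000 + $26,000 = $125,500
  Less exemption $111,000 → base $14,500
  $14,500 × 18% = $2,610

Standard income tax:
  $16,000 × 14% = $2,240
  $18,000 × 24% = $4,320
  $34,000 × 34% = $11,560
  $19,500 × 47% = $9,165
  → $27,285

$27,285 > $2,610, so the standard income tax governs.

$27,285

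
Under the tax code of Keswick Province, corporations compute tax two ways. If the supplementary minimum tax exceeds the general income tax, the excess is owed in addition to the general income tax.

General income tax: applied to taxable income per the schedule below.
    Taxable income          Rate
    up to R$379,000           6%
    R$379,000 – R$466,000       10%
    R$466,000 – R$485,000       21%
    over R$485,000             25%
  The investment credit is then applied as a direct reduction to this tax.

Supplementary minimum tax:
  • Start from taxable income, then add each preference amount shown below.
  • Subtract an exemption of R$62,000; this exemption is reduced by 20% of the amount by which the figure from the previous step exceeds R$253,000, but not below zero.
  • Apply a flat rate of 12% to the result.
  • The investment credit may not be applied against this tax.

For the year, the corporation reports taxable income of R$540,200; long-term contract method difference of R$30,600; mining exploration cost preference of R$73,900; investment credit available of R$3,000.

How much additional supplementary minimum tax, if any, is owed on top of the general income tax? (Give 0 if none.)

R$31,134

General income tax:
  R$379,000 × 6% = R$22,740
  R$87,000 × 10% = R$8,700
  R$19,000 × 21% = R$3,990
  R$55,200 × 25% = R$13,800
  → R$49,230
  Less investment credit R$3,000 → R$46,230

Supplementary minimum tax:
  Adjusted income: R$540,200 + R$30,600 + R$73,900 = R$644,700
  Exemption: 20% × (R$644,700 − R$253,000) = R$78,340 ≥ R$62,000, so the exemption is fully phased out
  Base: R$644,700 − R$0 = R$644,700
  R$644,700 × 12% = R$77,364

Excess of supplementary minimum tax over general income tax: R$77,364 − R$46,230 = R$31,134.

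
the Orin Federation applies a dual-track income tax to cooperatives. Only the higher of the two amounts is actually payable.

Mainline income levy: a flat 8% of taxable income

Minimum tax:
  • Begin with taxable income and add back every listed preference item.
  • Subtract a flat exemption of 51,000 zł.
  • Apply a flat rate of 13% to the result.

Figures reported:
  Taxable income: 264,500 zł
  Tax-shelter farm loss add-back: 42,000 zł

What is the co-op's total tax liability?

Minimum tax:
  Adjusted income: 264,500 zł + 42,000 zł = 306,500 zł
  Less exemption 51,000 zł → base 255,500 zł
  255,500 zł × 13% = 33,215 zł

Mainline income levy:
  264,500 zł × 8% = 21,160 zł

33,215 zł > 21,160 zł, so the minimum tax is the binding amount.

33,215 zł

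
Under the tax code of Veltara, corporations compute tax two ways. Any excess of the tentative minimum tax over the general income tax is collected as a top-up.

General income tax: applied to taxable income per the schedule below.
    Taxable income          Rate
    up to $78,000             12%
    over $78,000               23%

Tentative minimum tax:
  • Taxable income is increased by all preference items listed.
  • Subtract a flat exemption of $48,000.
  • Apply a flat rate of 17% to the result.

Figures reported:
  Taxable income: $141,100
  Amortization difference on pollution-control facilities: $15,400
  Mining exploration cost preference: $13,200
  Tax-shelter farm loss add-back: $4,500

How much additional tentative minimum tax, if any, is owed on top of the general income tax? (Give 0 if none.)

$0

Tentative minimum tax:
  Adjusted income: $141,100 + $15,400 + $13,200 + $4,500 = $174,200
  Less exemption $48,000 → base $126,200
  $126,200 × 17% = $21,454

General income tax:
  $78,000 × 12% = $9,360
  $63,100 × 23% = $14,513
  → $23,873

$21,454 ≤ $23,873, so no add-on is due.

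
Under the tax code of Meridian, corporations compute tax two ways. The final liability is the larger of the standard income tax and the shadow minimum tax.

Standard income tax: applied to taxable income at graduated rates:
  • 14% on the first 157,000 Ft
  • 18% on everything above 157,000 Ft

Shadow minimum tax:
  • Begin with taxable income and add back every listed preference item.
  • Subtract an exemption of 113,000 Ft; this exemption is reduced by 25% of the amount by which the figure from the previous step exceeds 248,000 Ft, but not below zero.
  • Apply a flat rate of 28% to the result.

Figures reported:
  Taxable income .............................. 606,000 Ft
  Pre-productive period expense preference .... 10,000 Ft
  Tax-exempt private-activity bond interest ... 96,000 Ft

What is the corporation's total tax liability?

199,360 Ft

Standard income tax:
  157,000 Ft × 14% = 21,980 Ft
  449,000 Ft × 18% = 80,820 Ft
  → 102,800 Ft

Shadow minimum tax:
  Adjusted income: 606,000 Ft + 10,000 Ft + 96,000 Ft = 712,000 Ft
  Exemption: 25% × (712,000 Ft − 248,000 Ft) = 116,000 Ft ≥ 113,000 Ft, so the exemption is fully phased out
  Base: 712,000 Ft − 0 Ft = 712,000 Ft
  712,000 Ft × 28% = 199,360 Ft

199,360 Ft > 102,800 Ft, so the shadow minimum tax is the binding amount.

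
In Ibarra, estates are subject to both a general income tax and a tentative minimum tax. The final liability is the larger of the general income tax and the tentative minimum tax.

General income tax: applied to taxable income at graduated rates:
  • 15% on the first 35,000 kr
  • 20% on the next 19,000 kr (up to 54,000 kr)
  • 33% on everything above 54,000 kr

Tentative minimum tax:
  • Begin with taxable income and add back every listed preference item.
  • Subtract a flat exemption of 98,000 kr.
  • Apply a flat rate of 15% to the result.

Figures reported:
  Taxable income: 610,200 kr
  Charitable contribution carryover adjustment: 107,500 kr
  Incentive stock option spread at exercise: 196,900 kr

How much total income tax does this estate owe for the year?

Tentative minimum tax:
  Adjusted income: 610,200 kr + 107,500 kr + 196,900 kr = 914,600 kr
  Less exemption 98,000 kr → base 816,600 kr
  816,600 kr × 15% = 122,490 kr

General income tax:
  35,000 kr × 15% = 5,250 kr
  19,000 kr × 20% = 3,800 kr
  556,200 kr × 33% = 183,546 kr
  → 192,596 kr

192,596 kr > 122,490 kr, so the general income tax governs.

192,596 kr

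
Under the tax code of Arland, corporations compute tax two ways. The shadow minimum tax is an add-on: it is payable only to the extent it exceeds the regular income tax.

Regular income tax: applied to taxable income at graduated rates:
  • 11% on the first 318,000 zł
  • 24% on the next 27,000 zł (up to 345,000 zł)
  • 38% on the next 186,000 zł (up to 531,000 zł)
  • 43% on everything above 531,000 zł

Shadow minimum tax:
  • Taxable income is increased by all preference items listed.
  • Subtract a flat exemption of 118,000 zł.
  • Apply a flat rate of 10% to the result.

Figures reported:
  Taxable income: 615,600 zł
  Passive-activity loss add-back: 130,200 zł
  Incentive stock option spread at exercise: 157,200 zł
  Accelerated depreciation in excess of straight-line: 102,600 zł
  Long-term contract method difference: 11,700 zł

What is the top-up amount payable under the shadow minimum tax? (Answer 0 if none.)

0 zł

Shadow minimum tax:
  Adjusted income: 615,600 zł + 130,200 zł + 157,200 zł + 102,600 zł + 11,700 zł = 1,017,300 zł
  Less exemption 118,000 zł → base 899,300 zł
  899,300 zł × 10% = 89,930 zł

Regular income tax:
  318,000 zł × 11% = 34,980 zł
  27,000 zł × 24% = 6,480 zł
  186,000 zł × 38% = 70,680 zł
  84,600 zł × 43% = 36,378 zł
  → 148,518 zł

89,930 zł ≤ 148,518 zł, so no add-on is due.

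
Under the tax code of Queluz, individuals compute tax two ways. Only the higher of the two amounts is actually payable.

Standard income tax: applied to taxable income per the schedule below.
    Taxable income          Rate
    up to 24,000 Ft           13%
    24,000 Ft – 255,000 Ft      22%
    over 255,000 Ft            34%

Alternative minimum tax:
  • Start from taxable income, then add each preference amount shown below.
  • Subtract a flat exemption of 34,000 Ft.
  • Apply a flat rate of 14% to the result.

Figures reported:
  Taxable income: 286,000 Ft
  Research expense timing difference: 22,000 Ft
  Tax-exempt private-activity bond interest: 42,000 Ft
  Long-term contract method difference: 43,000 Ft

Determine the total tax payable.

Alternative minimum tax:
  Adjusted income: 286,000 Ft + 22,000 Ft + 42,000 Ft + 43,000 Ft = 393,000 Ft
  Less exemption 34,000 Ft → base 359,000 Ft
  359,000 Ft × 14% = 50,260 Ft

Standard income tax:
  24,000 Ft × 13% = 3,120 Ft
  231,000 Ft × 22% = 50,820 Ft
  31,000 Ft × 34% = 10,540 Ft
  → 64,480 Ft

64,480 Ft > 50,260 Ft, so the standard income tax governs.

64,480 Ft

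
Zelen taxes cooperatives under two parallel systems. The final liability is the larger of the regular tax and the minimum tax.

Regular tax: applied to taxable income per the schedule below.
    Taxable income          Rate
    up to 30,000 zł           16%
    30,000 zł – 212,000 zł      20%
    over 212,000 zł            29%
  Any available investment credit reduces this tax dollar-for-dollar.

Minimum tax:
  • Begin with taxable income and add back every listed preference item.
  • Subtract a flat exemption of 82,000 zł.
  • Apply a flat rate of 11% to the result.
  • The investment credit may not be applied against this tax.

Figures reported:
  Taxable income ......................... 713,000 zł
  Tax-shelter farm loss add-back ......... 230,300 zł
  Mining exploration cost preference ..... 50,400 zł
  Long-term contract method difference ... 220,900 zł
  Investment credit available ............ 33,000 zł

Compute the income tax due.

153,490 zł

Regular tax:
  30,000 zł × 16% = 4,800 zł
  182,000 zł × 20% = 36,400 zł
  501,000 zł × 29% = 145,290 zł
  → 186,490 zł
  Less investment credit 33,000 zł → 153,490 zł

Minimum tax:
  Adjusted income: 713,000 zł + 230,300 zł + 50,400 zł + 220,900 zł = 1,214,600 zł
  Less exemption 82,000 zł → base 1,132,600 zł
  1,132,600 zł × 11% = 124,586 zł

153,490 zł > 124,586 zł, so the regular tax governs.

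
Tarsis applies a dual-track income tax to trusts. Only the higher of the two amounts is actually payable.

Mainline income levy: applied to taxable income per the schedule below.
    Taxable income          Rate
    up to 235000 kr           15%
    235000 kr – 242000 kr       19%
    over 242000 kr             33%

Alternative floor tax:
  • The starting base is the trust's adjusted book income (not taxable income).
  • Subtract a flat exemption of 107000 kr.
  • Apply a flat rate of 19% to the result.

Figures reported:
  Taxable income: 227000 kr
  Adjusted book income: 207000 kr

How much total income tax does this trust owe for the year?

34050 kr

Mainline income levy:
  227000 kr × 15% = 34050 kr

Alternative floor tax:
  Base (adjusted book income): 207000 kr
  Less exemption 107000 kr → base 100000 kr
  100000 kr × 19% = 19000 kr

34050 kr > 19000 kr, so the mainline income levy governs.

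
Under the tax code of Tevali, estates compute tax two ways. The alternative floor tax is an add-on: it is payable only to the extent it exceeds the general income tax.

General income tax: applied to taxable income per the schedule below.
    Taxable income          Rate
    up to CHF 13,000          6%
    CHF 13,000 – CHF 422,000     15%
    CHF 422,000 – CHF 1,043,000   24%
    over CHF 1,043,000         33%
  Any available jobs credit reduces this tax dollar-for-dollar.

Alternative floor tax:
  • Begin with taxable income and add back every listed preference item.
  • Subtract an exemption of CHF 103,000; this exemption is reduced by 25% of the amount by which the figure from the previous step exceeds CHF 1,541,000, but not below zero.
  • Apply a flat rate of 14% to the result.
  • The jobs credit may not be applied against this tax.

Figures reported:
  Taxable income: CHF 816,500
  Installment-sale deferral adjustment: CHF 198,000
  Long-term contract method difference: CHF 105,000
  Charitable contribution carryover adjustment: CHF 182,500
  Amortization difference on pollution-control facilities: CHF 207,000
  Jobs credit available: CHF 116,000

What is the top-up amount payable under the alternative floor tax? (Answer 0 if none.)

CHF 156,030

Alternative floor tax:
  Adjusted income: CHF 816,500 + CHF 198,000 + CHF 105,000 + CHF 182,500 + CHF 207,000 = CHF 1,509,000
  Exemption: CHF 1,509,000 ≤ CHF 1,541,000, so full CHF 103,000 applies
  Base: CHF 1,509,000 − CHF 103,000 = CHF 1,406,000
  CHF 1,406,000 × 14% = CHF 196,840

General income tax:
  CHF 13,000 × 6% = CHF 780
  CHF 409,000 × 15% = CHF 61,350
  CHF 394,500 × 24% = CHF 94,680
  → CHF 156,810
  Less jobs credit CHF 116,000 → CHF 40,810

Excess of alternative floor tax over general income tax: CHF 196,840 − CHF 40,810 = CHF 156,030.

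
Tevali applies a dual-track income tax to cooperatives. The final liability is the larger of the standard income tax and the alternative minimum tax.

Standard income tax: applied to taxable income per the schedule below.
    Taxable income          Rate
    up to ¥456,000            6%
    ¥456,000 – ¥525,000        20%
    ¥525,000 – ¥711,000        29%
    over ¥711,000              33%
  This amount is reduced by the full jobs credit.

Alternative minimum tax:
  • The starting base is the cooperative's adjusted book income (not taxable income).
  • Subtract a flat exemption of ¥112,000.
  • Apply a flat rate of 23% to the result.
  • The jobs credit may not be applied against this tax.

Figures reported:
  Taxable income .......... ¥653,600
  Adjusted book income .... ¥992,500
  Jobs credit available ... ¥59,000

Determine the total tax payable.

Standard income tax:
  ¥456,000 × 6% = ¥27,360
  ¥69,000 × 20% = ¥13,800
  ¥128,600 × 29% = ¥37,294
  → ¥78,454
  Less jobs credit ¥59,000 → ¥19,454

Alternative minimum tax:
  Base (adjusted book income): ¥992,500
  Less exemption ¥112,000 → base ¥880,500
  ¥880,500 × 23% = ¥202,515

¥202,515 > ¥19,454, so the alternative minimum tax is the binding amount.

¥202,515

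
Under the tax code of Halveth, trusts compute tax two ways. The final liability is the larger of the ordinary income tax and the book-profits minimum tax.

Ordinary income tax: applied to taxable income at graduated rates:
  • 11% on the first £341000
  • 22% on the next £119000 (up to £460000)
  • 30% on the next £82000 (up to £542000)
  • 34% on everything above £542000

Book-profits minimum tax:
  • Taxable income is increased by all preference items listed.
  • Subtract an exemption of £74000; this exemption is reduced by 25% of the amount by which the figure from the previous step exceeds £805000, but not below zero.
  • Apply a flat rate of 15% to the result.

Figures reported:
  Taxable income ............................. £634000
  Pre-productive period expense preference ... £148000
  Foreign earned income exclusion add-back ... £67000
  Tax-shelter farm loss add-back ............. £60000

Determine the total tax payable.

Ordinary income tax:
  £341000 × 11% = £37510
  £119000 × 22% = £26180
  £82000 × 30% = £24600
  £92000 × 34% = £31280
  → £119570

Book-profits minimum tax:
  Adjusted income: £634000 + £148000 + £67000 + £60000 = £909000
  Exemption: £74000 − 25% × (£909000 − £805000) = £74000 − £26000 = £48000
  Base: £909000 − £48000 = £861000
  £861000 × 15% = £129150

£129150 > £119570, so the book-profits minimum tax is the binding amount.

£129150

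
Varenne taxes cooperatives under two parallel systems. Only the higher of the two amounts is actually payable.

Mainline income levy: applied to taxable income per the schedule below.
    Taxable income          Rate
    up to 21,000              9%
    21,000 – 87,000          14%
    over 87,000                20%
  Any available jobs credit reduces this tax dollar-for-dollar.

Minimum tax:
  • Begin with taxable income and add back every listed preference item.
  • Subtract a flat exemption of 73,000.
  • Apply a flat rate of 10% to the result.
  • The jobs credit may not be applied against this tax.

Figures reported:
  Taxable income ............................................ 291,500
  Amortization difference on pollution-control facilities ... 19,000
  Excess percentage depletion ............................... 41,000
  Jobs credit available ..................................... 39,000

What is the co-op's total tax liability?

27,850

Minimum tax:
  Adjusted income: 291,500 + 19,000 + 41,000 = 351,500
  Less exemption 73,000 → base 278,500
  278,500 × 10% = 27,850

Mainline income levy:
  21,000 × 9% = 1,890
  66,000 × 14% = 9,240
  204,500 × 20% = 40,900
  → 52,030
  Less jobs credit 39,000 → 13,030

27,850 > 13,030, so the minimum tax is the binding amount.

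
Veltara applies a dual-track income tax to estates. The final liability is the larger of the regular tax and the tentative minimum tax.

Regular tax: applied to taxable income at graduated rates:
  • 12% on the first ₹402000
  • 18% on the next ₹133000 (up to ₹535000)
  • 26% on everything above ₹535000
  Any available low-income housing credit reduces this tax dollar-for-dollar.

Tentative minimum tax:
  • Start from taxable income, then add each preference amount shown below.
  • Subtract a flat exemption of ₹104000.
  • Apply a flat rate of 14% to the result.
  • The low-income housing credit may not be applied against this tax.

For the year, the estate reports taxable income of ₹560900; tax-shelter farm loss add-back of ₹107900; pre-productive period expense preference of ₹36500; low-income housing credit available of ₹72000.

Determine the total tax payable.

₹84182

Tentative minimum tax:
  Adjusted income: ₹560900 + ₹107900 + ₹36500 = ₹705300
  Less exemption ₹104000 → base ₹601300
  ₹601300 × 14% = ₹84182

Regular tax:
  ₹402000 × 12% = ₹48240
  ₹133000 × 18% = ₹23940
  ₹25900 × 26% = ₹6734
  → ₹78914
  Less low-income housing credit ₹72000 → ₹6914

₹84182 > ₹6914, so the tentative minimum tax is the binding amount.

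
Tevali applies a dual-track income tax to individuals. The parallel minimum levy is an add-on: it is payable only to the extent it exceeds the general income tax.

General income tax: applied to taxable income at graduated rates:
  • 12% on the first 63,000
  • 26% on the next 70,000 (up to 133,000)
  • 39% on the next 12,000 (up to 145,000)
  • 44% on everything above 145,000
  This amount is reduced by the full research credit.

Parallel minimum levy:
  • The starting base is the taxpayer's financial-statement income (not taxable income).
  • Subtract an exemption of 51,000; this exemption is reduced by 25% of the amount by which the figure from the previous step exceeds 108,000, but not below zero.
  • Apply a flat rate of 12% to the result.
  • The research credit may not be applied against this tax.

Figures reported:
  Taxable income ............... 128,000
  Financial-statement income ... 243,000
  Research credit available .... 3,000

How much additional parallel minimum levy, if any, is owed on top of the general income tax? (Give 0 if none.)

5,630

General income tax:
  63,000 × 12% = 7,560
  65,000 × 26% = 16,900
  → 24,460
  Less research credit 3,000 → 21,460

Parallel minimum levy:
  Base (financial-statement income): 243,000
  Exemption: 51,000 − 25% × (243,000 − 108,000) = 51,000 − 33,750 = 17,250
  Base: 243,000 − 17,250 = 225,750
  225,750 × 12% = 27,090

Excess of parallel minimum levy over general income tax: 27,090 − 21,460 = 5,630.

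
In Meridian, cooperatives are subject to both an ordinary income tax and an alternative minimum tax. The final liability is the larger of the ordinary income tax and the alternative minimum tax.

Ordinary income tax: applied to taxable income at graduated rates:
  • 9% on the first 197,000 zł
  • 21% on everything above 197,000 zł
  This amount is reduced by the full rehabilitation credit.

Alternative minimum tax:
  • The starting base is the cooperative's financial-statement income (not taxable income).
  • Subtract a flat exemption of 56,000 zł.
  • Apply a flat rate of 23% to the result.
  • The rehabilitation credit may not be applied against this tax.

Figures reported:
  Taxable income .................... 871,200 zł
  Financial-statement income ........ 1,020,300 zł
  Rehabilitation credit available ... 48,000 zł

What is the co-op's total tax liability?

221,789 zł

Ordinary income tax:
  197,000 zł × 9% = 17,730 zł
  674,200 zł × 21% = 141,582 zł
  → 159,312 zł
  Less rehabilitation credit 48,000 zł → 111,312 zł

Alternative minimum tax:
  Base (financial-statement income): 1,020,300 zł
  Less exemption 56,000 zł → base 964,300 zł
  964,300 zł × 23% = 221,789 zł

221,789 zł > 111,312 zł, so the alternative minimum tax is the binding amount.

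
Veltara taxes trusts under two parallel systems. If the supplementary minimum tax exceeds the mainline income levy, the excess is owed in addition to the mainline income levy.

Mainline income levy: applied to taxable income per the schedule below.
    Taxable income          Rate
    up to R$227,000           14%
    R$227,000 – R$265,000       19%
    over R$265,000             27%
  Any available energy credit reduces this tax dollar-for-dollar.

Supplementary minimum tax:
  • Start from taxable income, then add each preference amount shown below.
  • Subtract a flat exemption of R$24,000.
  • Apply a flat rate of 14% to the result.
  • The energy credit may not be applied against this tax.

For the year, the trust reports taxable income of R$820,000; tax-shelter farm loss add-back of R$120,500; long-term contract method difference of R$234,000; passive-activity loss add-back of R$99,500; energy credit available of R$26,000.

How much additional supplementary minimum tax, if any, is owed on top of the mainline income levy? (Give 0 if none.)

R$12,150

Mainline income levy:
  R$227,000 × 14% = R$31,780
  R$38,000 × 19% = R$7,220
  R$555,000 × 27% = R$149,850
  → R$188,850
  Less energy credit R$26,000 → R$162,850

Supplementary minimum tax:
  Adjusted income: R$820,000 + R$120,500 + R$234,000 + R$99,500 = R$1,274,000
  Less exemption R$24,000 → base R$1,250,000
  R$1,250,000 × 14% = R$175,000

Excess of supplementary minimum tax over mainline income levy: R$175,000 − R$162,850 = R$12,150.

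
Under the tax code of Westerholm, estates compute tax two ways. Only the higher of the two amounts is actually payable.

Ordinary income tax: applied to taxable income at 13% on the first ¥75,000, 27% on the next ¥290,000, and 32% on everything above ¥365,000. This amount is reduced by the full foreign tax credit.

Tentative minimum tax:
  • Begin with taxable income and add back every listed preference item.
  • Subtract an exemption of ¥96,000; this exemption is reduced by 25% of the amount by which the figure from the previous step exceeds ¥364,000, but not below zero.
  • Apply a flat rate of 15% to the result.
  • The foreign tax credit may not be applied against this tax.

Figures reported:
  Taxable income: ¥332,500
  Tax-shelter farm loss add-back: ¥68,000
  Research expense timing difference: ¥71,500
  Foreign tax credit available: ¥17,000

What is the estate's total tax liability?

¥62,275

Ordinary income tax:
  ¥75,000 × 13% = ¥9,750
  ¥257,500 × 27% = ¥69,525
  → ¥79,275
  Less foreign tax credit ¥17,000 → ¥62,275

Tentative minimum tax:
  Adjusted income: ¥332,500 + ¥68,000 + ¥71,500 = ¥472,000
  Exemption: ¥96,000 − 25% × (¥472,000 − ¥364,000) = ¥96,000 − ¥27,000 = ¥69,000
  Base: ¥472,000 − ¥69,000 = ¥403,000
  ¥403,000 × 15% = ¥60,450

¥62,275 > ¥60,450, so the ordinary income tax governs.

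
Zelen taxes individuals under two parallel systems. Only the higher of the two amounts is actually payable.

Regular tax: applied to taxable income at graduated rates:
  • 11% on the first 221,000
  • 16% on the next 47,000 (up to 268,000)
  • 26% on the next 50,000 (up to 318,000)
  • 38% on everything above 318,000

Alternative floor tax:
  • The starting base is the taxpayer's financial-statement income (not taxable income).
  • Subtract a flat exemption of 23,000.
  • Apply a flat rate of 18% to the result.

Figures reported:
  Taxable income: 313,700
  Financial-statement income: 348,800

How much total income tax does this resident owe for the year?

58,644

Regular tax:
  221,000 × 11% = 24,310
  47,000 × 16% = 7,520
  45,700 × 26% = 11,882
  → 43,712

Alternative floor tax:
  Base (financial-statement income): 348,800
  Less exemption 23,000 → base 325,800
  325,800 × 18% = 58,644

58,644 > 43,712, so the alternative floor tax is the binding amount.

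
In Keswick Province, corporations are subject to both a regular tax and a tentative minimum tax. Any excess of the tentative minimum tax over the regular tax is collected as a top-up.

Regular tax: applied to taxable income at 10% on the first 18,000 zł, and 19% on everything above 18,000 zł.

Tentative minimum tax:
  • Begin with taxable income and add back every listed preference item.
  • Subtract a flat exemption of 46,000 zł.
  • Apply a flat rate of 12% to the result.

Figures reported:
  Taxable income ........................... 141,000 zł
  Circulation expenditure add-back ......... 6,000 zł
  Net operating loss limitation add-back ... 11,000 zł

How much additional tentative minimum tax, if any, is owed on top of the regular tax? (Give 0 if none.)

Tentative minimum tax:
  Adjusted income: 141,000 zł + 6,000 zł + 11,000 zł = 158,000 zł
  Less exemption 46,000 zł → base 112,000 zł
  112,000 zł × 12% = 13,440 zł

Regular tax:
  18,000 zł × 10% = 1,800 zł
  123,000 zł × 19% = 23,370 zł
  → 25,170 zł

13,440 zł ≤ 25,170 zł, so no add-on is due.

0 zł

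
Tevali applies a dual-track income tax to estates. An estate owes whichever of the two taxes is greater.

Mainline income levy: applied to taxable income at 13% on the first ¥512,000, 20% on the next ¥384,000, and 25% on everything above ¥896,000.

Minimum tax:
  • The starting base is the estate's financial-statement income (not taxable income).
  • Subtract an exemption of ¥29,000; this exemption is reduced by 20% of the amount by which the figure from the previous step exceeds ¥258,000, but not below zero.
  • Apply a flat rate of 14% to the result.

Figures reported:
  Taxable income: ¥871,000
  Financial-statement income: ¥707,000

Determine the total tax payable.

¥138,360

Mainline income levy:
  ¥512,000 × 13% = ¥66,560
  ¥359,000 × 20% = ¥71,800
  → ¥138,360

Minimum tax:
  Base (financial-statement income): ¥707,000
  Exemption: 20% × (¥707,000 − ¥258,000) = ¥89,800 ≥ ¥29,000, so the exemption is fully phased out
  Base: ¥707,000 − ¥0 = ¥707,000
  ¥707,000 × 14% = ¥98,980

¥138,360 > ¥98,980, so the mainline income levy governs.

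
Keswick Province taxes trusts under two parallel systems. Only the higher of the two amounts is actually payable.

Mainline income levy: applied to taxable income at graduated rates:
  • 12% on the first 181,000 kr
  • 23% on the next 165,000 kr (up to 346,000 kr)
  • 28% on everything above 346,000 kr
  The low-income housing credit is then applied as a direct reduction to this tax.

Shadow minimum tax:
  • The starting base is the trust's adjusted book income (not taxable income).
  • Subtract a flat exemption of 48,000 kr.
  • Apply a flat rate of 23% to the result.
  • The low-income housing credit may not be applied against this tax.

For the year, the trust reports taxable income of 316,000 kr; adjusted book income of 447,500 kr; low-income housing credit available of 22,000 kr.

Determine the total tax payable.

91,885 kr

Shadow minimum tax:
  Base (adjusted book income): 447,500 kr
  Less exemption 48,000 kr → base 399,500 kr
  399,500 kr × 23% = 91,885 kr

Mainline income levy:
  181,000 kr × 12% = 21,720 kr
  135,000 kr × 23% = 31,050 kr
  → 52,770 kr
  Less low-income housing credit 22,000 kr → 30,770 kr

91,885 kr > 30,770 kr, so the shadow minimum tax is the binding amount.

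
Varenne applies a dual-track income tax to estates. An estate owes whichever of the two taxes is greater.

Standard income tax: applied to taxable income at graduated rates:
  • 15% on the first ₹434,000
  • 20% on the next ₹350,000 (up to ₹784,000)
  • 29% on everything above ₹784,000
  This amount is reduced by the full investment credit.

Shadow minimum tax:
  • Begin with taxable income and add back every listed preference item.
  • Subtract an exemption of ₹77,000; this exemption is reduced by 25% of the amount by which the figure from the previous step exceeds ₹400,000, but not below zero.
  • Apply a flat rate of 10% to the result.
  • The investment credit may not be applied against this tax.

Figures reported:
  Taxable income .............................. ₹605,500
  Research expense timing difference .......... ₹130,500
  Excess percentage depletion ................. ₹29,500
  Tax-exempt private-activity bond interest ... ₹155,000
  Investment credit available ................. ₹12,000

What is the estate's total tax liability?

₹92,050

Shadow minimum tax:
  Adjusted income: ₹605,500 + ₹130,500 + ₹29,500 + ₹155,000 = ₹920,500
  Exemption: 25% × (₹920,500 − ₹400,000) = ₹130,125 ≥ ₹77,000, so the exemption is fully phased out
  Base: ₹920,500 − ₹0 = ₹920,500
  ₹920,500 × 10% = ₹92,050

Standard income tax:
  ₹434,000 × 15% = ₹65,100
  ₹171,500 × 20% = ₹34,300
  → ₹99,400
  Less investment credit ₹12,000 → ₹87,400

₹92,050 > ₹87,400, so the shadow minimum tax is the binding amount.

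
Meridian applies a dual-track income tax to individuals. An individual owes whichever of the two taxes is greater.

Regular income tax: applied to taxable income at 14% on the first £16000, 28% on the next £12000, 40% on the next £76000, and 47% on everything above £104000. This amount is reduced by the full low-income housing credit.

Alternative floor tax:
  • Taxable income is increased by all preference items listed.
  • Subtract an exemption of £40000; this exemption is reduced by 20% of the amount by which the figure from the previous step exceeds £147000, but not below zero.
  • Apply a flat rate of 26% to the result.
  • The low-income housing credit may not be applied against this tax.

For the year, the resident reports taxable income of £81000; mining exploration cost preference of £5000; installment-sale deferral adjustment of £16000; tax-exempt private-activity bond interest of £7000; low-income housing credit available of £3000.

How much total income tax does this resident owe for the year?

£23800

Alternative floor tax:
  Adjusted income: £81000 + £5000 + £16000 + £7000 = £109000
  Exemption: £109000 ≤ £147000, so full £40000 applies
  Base: £109000 − £40000 = £69000
  £69000 × 26% = £17940

Regular income tax:
  £16000 × 14% = £2240
  £12000 × 28% = £3360
  £53000 × 40% = £21200
  → £26800
  Less low-income housing credit £3000 → £23800

£23800 > £17940, so the regular income tax governs.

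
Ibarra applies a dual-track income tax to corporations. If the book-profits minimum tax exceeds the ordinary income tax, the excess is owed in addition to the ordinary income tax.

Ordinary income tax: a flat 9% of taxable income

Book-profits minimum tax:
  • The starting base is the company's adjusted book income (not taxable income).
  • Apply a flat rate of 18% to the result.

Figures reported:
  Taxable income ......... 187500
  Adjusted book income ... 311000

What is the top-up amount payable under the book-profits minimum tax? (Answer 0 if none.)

Ordinary income tax:
  187500 × 9% = 16875

Book-profits minimum tax:
  Base (adjusted book income): 311000
  311000 × 18% = 55980

Excess of book-profits minimum tax over ordinary income tax: 55980 − 16875 = 39105.

39105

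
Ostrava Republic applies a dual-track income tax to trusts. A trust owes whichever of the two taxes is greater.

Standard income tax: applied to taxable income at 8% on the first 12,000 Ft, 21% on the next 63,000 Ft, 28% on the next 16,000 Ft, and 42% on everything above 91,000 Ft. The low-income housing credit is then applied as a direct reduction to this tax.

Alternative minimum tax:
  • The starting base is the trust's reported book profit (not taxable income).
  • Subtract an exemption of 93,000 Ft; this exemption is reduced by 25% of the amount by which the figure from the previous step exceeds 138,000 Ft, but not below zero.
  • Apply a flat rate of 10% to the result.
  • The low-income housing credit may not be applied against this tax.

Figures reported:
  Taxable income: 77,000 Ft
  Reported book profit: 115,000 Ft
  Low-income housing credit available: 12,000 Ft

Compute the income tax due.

2,750 Ft

Standard income tax:
  12,000 Ft × 8% = 960 Ft
  63,000 Ft × 21% = 13,230 Ft
  2,000 Ft × 28% = 560 Ft
  → 14,750 Ft
  Less low-income housing credit 12,000 Ft → 2,750 Ft

Alternative minimum tax:
  Base (reported book profit): 115,000 Ft
  Exemption: 115,000 Ft ≤ 138,000 Ft, so full 93,000 Ft applies
  Base: 115,000 Ft − 93,000 Ft = 22,000 Ft
  22,000 Ft × 10% = 2,200 Ft

2,750 Ft > 2,200 Ft, so the standard income tax governs.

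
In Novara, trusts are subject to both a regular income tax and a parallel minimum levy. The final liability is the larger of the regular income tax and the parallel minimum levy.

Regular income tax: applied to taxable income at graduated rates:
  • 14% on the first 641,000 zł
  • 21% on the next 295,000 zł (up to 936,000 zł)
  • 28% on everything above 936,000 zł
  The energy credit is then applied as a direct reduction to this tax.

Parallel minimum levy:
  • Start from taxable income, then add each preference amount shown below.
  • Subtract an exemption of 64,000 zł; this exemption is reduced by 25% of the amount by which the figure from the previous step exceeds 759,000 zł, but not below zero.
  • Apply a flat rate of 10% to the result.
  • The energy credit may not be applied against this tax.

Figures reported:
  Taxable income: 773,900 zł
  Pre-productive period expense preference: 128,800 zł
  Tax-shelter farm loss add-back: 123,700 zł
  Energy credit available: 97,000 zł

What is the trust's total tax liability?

Regular income tax:
  641,000 zł × 14% = 89,740 zł
  132,900 zł × 21% = 27,909 zł
  → 117,649 zł
  Less energy credit 97,000 zł → 20,649 zł

Parallel minimum levy:
  Adjusted income: 773,900 zł + 128,800 zł + 123,700 zł = 1,026,400 zł
  Exemption: 25% × (1,026,400 zł − 759,000 zł) = 66,850 zł ≥ 64,000 zł, so the exemption is fully phased out
  Base: 1,026,400 zł − 0 zł = 1,026,400 zł
  1,026,400 zł × 10% = 102,640 zł

102,640 zł > 20,649 zł, so the parallel minimum levy is the binding amount.

102,640 zł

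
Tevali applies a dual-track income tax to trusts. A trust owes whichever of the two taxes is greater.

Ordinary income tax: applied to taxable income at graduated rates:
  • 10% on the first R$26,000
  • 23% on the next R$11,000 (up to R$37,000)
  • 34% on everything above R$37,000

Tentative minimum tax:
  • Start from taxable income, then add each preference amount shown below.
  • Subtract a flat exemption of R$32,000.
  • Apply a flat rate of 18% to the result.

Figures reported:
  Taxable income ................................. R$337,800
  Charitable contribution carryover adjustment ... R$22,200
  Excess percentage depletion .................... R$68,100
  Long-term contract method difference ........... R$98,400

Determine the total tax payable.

R$107,402

Tentative minimum tax:
  Adjusted income: R$337,800 + R$22,200 + R$68,100 + R$98,400 = R$526,500
  Less exemption R$32,000 → base R$494,500
  R$494,500 × 18% = R$89,010

Ordinary income tax:
  R$26,000 × 10% = R$2,600
  R$11,000 × 23% = R$2,530
  R$300,800 × 34% = R$102,272
  → R$107,402

R$107,402 > R$89,010, so the ordinary income tax governs.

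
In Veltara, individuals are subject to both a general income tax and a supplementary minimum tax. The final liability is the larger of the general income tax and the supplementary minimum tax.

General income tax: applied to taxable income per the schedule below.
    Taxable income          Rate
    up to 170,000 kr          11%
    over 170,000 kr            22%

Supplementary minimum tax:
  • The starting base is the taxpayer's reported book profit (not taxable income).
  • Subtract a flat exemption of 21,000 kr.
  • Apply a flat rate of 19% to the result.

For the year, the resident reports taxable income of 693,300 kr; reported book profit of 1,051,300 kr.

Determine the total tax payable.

General income tax:
  170,000 kr × 11% = 18,700 kr
  523,300 kr × 22% = 115,126 kr
  → 133,826 kr

Supplementary minimum tax:
  Base (reported book profit): 1,051,300 kr
  Less exemption 21,000 kr → base 1,030,300 kr
  1,030,300 kr × 19% = 195,757 kr

195,757 kr > 133,826 kr, so the supplementary minimum tax is the binding amount.

195,757 kr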